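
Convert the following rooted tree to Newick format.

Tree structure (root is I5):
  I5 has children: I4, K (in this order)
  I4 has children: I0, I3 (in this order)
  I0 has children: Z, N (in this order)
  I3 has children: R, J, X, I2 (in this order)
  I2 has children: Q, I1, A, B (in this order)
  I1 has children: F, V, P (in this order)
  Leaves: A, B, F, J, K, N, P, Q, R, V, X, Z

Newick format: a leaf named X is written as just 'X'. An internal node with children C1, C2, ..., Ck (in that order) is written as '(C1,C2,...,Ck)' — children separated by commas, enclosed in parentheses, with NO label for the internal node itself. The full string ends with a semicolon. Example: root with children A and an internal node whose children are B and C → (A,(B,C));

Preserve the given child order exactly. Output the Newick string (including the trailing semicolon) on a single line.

internal I5 with children ['I4', 'K']
  internal I4 with children ['I0', 'I3']
    internal I0 with children ['Z', 'N']
      leaf 'Z' → 'Z'
      leaf 'N' → 'N'
    → '(Z,N)'
    internal I3 with children ['R', 'J', 'X', 'I2']
      leaf 'R' → 'R'
      leaf 'J' → 'J'
      leaf 'X' → 'X'
      internal I2 with children ['Q', 'I1', 'A', 'B']
        leaf 'Q' → 'Q'
        internal I1 with children ['F', 'V', 'P']
          leaf 'F' → 'F'
          leaf 'V' → 'V'
          leaf 'P' → 'P'
        → '(F,V,P)'
        leaf 'A' → 'A'
        leaf 'B' → 'B'
      → '(Q,(F,V,P),A,B)'
    → '(R,J,X,(Q,(F,V,P),A,B))'
  → '((Z,N),(R,J,X,(Q,(F,V,P),A,B)))'
  leaf 'K' → 'K'
→ '(((Z,N),(R,J,X,(Q,(F,V,P),A,B))),K)'
Final: (((Z,N),(R,J,X,(Q,(F,V,P),A,B))),K);

Answer: (((Z,N),(R,J,X,(Q,(F,V,P),A,B))),K);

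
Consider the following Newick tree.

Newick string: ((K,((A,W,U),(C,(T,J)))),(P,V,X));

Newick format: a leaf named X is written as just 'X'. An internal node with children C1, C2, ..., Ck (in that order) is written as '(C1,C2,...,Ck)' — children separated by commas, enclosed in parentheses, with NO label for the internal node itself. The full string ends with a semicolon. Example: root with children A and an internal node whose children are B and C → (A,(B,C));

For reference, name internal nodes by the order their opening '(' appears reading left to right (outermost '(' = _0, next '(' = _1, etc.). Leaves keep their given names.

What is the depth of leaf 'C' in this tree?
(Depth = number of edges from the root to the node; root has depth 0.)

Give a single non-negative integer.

Newick: ((K,((A,W,U),(C,(T,J)))),(P,V,X));
Naming internals by '(' encounter order: outermost '(' = _0, next = _1, ...
Query node: C
Path from root: _0 -> _1 -> _2 -> _4 -> C
Depth of C: 4 (number of edges from root)

Answer: 4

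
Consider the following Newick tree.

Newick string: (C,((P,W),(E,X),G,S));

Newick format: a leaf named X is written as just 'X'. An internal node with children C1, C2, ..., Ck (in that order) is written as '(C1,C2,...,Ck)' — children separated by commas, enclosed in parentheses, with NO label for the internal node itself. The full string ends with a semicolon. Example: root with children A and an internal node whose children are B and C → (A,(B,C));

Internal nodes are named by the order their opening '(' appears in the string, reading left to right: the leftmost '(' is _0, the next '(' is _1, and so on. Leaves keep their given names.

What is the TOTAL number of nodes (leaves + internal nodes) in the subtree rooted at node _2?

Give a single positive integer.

Answer: 3

Derivation:
Newick: (C,((P,W),(E,X),G,S));
Locate _2: it is the '(' at position 4 (the 3rd '(' reading left to right).
Query: subtree rooted at _2
_2: subtree_size = 1 + 2
  P: subtree_size = 1 + 0
  W: subtree_size = 1 + 0
Total subtree size of _2: 3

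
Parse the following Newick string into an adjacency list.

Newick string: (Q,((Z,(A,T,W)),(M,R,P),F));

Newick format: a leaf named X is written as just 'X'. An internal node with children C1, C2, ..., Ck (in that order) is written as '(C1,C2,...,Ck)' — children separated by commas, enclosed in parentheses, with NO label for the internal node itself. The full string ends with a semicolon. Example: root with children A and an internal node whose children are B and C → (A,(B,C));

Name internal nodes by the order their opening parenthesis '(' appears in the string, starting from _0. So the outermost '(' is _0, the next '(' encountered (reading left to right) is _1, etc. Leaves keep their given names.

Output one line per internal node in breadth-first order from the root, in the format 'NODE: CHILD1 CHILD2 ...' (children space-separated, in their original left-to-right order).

Answer: _0: Q _1
_1: _2 _4 F
_2: Z _3
_4: M R P
_3: A T W

Derivation:
Input: (Q,((Z,(A,T,W)),(M,R,P),F));
Scanning left-to-right, naming '(' by encounter order:
  pos 0: '(' -> open internal node _0 (depth 1)
  pos 3: '(' -> open internal node _1 (depth 2)
  pos 4: '(' -> open internal node _2 (depth 3)
  pos 7: '(' -> open internal node _3 (depth 4)
  pos 13: ')' -> close internal node _3 (now at depth 3)
  pos 14: ')' -> close internal node _2 (now at depth 2)
  pos 16: '(' -> open internal node _4 (depth 3)
  pos 22: ')' -> close internal node _4 (now at depth 2)
  pos 25: ')' -> close internal node _1 (now at depth 1)
  pos 26: ')' -> close internal node _0 (now at depth 0)
Total internal nodes: 5
BFS adjacency from root:
  _0: Q _1
  _1: _2 _4 F
  _2: Z _3
  _4: M R P
  _3: A T W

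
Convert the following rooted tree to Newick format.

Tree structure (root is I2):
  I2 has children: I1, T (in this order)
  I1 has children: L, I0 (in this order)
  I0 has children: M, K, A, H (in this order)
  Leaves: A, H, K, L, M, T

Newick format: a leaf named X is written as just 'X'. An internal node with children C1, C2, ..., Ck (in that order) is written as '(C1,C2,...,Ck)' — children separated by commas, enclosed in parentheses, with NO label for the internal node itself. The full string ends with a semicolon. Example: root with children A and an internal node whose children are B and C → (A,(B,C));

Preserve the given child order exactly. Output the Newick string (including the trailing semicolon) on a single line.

Answer: ((L,(M,K,A,H)),T);

Derivation:
internal I2 with children ['I1', 'T']
  internal I1 with children ['L', 'I0']
    leaf 'L' → 'L'
    internal I0 with children ['M', 'K', 'A', 'H']
      leaf 'M' → 'M'
      leaf 'K' → 'K'
      leaf 'A' → 'A'
      leaf 'H' → 'H'
    → '(M,K,A,H)'
  → '(L,(M,K,A,H))'
  leaf 'T' → 'T'
→ '((L,(M,K,A,H)),T)'
Final: ((L,(M,K,A,H)),T);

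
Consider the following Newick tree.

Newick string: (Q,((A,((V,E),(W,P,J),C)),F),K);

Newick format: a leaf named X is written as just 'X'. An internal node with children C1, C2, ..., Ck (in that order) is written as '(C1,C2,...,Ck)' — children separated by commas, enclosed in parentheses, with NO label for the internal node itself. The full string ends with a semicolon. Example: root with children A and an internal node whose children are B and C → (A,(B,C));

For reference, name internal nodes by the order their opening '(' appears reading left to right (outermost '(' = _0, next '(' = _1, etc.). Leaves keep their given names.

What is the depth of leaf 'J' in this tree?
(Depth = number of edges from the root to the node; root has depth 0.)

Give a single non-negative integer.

Answer: 5

Derivation:
Newick: (Q,((A,((V,E),(W,P,J),C)),F),K);
Naming internals by '(' encounter order: outermost '(' = _0, next = _1, ...
Query node: J
Path from root: _0 -> _1 -> _2 -> _3 -> _5 -> J
Depth of J: 5 (number of edges from root)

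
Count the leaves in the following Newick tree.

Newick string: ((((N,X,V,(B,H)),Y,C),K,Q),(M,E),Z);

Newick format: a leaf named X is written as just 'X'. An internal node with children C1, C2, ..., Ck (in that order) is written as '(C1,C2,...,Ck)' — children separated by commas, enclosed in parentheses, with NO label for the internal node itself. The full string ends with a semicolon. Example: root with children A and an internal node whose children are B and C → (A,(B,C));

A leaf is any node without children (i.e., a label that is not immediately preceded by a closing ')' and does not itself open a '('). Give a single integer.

Answer: 12

Derivation:
Newick: ((((N,X,V,(B,H)),Y,C),K,Q),(M,E),Z);
Scan left-to-right; a leaf is any maximal label run not followed by '(':
  pos 4: leaf 'N' → count = 1
  pos 6: leaf 'X' → count = 2
  pos 8: leaf 'V' → count = 3
  pos 11: leaf 'B' → count = 4
  pos 13: leaf 'H' → count = 5
  pos 17: leaf 'Y' → count = 6
  pos 19: leaf 'C' → count = 7
  pos 22: leaf 'K' → count = 8
  pos 24: leaf 'Q' → count = 9
  pos 28: leaf 'M' → count = 10
  pos 30: leaf 'E' → count = 11
  pos 33: leaf 'Z' → count = 12
Total leaves: 12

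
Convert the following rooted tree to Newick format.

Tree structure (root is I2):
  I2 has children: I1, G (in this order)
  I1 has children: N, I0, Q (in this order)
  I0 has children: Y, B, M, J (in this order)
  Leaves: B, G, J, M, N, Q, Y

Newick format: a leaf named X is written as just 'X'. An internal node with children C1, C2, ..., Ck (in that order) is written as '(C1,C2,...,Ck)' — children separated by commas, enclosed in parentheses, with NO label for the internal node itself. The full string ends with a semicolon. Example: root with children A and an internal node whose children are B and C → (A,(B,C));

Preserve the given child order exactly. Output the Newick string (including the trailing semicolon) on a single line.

Answer: ((N,(Y,B,M,J),Q),G);

Derivation:
internal I2 with children ['I1', 'G']
  internal I1 with children ['N', 'I0', 'Q']
    leaf 'N' → 'N'
    internal I0 with children ['Y', 'B', 'M', 'J']
      leaf 'Y' → 'Y'
      leaf 'B' → 'B'
      leaf 'M' → 'M'
      leaf 'J' → 'J'
    → '(Y,B,M,J)'
    leaf 'Q' → 'Q'
  → '(N,(Y,B,M,J),Q)'
  leaf 'G' → 'G'
→ '((N,(Y,B,M,J),Q),G)'
Final: ((N,(Y,B,M,J),Q),G);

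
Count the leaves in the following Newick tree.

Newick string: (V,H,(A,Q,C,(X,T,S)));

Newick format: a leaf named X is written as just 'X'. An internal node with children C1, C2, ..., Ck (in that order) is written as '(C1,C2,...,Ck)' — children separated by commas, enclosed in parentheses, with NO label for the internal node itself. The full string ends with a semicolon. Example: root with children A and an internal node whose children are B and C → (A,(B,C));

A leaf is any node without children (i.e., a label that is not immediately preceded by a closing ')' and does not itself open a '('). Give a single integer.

Answer: 8

Derivation:
Newick: (V,H,(A,Q,C,(X,T,S)));
Scan left-to-right; a leaf is any maximal label run not followed by '(':
  pos 1: leaf 'V' → count = 1
  pos 3: leaf 'H' → count = 2
  pos 6: leaf 'A' → count = 3
  pos 8: leaf 'Q' → count = 4
  pos 10: leaf 'C' → count = 5
  pos 13: leaf 'X' → count = 6
  pos 15: leaf 'T' → count = 7
  pos 17: leaf 'S' → count = 8
Total leaves: 8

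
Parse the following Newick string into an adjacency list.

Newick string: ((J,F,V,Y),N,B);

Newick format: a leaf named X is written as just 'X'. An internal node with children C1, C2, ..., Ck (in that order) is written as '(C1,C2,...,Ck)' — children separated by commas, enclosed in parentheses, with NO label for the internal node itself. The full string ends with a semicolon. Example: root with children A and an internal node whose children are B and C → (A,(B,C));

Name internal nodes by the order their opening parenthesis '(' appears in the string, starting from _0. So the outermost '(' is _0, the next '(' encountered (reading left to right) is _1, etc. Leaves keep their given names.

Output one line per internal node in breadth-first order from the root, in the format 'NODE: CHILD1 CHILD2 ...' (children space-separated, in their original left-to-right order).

Input: ((J,F,V,Y),N,B);
Scanning left-to-right, naming '(' by encounter order:
  pos 0: '(' -> open internal node _0 (depth 1)
  pos 1: '(' -> open internal node _1 (depth 2)
  pos 9: ')' -> close internal node _1 (now at depth 1)
  pos 14: ')' -> close internal node _0 (now at depth 0)
Total internal nodes: 2
BFS adjacency from root:
  _0: _1 N B
  _1: J F V Y

Answer: _0: _1 N B
_1: J F V Y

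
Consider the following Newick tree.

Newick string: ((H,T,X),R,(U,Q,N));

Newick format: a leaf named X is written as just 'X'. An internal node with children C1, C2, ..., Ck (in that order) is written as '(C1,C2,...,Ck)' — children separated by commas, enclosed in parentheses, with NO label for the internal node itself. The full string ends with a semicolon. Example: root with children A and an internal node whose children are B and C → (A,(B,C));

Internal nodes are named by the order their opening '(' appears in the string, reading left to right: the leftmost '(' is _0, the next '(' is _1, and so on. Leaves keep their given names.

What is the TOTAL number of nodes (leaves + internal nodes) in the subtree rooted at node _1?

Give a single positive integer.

Newick: ((H,T,X),R,(U,Q,N));
Locate _1: it is the '(' at position 1 (the 2nd '(' reading left to right).
Query: subtree rooted at _1
_1: subtree_size = 1 + 3
  H: subtree_size = 1 + 0
  T: subtree_size = 1 + 0
  X: subtree_size = 1 + 0
Total subtree size of _1: 4

Answer: 4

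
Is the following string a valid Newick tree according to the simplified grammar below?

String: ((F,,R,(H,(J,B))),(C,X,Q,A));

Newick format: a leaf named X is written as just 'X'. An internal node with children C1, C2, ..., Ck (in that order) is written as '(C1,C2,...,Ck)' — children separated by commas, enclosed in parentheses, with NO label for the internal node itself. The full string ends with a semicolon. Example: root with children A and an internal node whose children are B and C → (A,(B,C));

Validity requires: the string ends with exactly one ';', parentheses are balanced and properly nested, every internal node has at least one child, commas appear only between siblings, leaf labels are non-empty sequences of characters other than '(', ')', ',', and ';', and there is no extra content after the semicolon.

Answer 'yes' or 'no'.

Input: ((F,,R,(H,(J,B))),(C,X,Q,A));
Paren balance: 5 '(' vs 5 ')' OK
Ends with single ';': True
Full parse: FAILS (empty leaf label at pos 4)
Valid: False

Answer: no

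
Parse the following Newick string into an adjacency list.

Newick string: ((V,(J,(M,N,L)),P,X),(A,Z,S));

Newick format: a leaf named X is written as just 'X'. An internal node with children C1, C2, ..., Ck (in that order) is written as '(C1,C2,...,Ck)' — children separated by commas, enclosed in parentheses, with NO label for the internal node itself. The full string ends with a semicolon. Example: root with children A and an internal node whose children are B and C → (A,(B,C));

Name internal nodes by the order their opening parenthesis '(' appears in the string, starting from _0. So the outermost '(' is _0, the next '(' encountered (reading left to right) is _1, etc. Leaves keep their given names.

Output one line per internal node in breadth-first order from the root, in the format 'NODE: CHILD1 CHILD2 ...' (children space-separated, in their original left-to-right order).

Answer: _0: _1 _4
_1: V _2 P X
_4: A Z S
_2: J _3
_3: M N L

Derivation:
Input: ((V,(J,(M,N,L)),P,X),(A,Z,S));
Scanning left-to-right, naming '(' by encounter order:
  pos 0: '(' -> open internal node _0 (depth 1)
  pos 1: '(' -> open internal node _1 (depth 2)
  pos 4: '(' -> open internal node _2 (depth 3)
  pos 7: '(' -> open internal node _3 (depth 4)
  pos 13: ')' -> close internal node _3 (now at depth 3)
  pos 14: ')' -> close internal node _2 (now at depth 2)
  pos 19: ')' -> close internal node _1 (now at depth 1)
  pos 21: '(' -> open internal node _4 (depth 2)
  pos 27: ')' -> close internal node _4 (now at depth 1)
  pos 28: ')' -> close internal node _0 (now at depth 0)
Total internal nodes: 5
BFS adjacency from root:
  _0: _1 _4
  _1: V _2 P X
  _4: A Z S
  _2: J _3
  _3: M N L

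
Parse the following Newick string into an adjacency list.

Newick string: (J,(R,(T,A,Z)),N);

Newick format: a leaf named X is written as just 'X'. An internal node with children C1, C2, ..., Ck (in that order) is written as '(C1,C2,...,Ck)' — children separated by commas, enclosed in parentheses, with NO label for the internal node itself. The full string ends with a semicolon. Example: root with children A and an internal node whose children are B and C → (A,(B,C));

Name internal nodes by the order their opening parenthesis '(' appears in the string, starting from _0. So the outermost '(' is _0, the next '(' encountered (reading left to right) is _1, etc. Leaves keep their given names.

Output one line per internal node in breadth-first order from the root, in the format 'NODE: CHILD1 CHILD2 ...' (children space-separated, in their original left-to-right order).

Input: (J,(R,(T,A,Z)),N);
Scanning left-to-right, naming '(' by encounter order:
  pos 0: '(' -> open internal node _0 (depth 1)
  pos 3: '(' -> open internal node _1 (depth 2)
  pos 6: '(' -> open internal node _2 (depth 3)
  pos 12: ')' -> close internal node _2 (now at depth 2)
  pos 13: ')' -> close internal node _1 (now at depth 1)
  pos 16: ')' -> close internal node _0 (now at depth 0)
Total internal nodes: 3
BFS adjacency from root:
  _0: J _1 N
  _1: R _2
  _2: T A Z

Answer: _0: J _1 N
_1: R _2
_2: T A Z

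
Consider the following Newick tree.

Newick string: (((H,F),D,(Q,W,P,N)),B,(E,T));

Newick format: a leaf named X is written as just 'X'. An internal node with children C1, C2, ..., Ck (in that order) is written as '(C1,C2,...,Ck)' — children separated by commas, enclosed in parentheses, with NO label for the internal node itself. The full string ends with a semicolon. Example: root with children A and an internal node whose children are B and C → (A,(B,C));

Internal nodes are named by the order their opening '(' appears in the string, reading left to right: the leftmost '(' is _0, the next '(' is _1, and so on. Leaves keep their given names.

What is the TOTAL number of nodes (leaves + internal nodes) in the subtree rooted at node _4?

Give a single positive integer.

Answer: 3

Derivation:
Newick: (((H,F),D,(Q,W,P,N)),B,(E,T));
Locate _4: it is the '(' at position 23 (the 5th '(' reading left to right).
Query: subtree rooted at _4
_4: subtree_size = 1 + 2
  E: subtree_size = 1 + 0
  T: subtree_size = 1 + 0
Total subtree size of _4: 3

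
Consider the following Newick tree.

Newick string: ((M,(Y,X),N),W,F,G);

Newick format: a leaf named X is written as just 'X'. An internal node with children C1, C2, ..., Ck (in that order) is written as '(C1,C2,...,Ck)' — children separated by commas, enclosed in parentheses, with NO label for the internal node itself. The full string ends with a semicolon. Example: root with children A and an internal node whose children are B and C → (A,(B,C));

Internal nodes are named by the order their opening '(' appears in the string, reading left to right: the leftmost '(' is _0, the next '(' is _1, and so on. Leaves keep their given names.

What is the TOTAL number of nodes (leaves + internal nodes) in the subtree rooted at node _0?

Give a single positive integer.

Answer: 10

Derivation:
Newick: ((M,(Y,X),N),W,F,G);
Locate _0: it is the '(' at position 0 (the 1st '(' reading left to right).
Query: subtree rooted at _0
_0: subtree_size = 1 + 9
  _1: subtree_size = 1 + 5
    M: subtree_size = 1 + 0
    _2: subtree_size = 1 + 2
      Y: subtree_size = 1 + 0
      X: subtree_size = 1 + 0
    N: subtree_size = 1 + 0
  W: subtree_size = 1 + 0
  F: subtree_size = 1 + 0
  G: subtree_size = 1 + 0
Total subtree size of _0: 10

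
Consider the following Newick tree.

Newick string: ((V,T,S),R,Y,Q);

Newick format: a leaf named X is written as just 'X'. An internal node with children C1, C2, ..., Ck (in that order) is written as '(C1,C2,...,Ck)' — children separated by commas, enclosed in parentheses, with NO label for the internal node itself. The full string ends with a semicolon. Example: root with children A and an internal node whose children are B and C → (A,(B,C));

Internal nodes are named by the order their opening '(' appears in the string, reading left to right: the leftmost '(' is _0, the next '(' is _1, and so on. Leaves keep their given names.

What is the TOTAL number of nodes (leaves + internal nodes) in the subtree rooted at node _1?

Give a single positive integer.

Newick: ((V,T,S),R,Y,Q);
Locate _1: it is the '(' at position 1 (the 2nd '(' reading left to right).
Query: subtree rooted at _1
_1: subtree_size = 1 + 3
  V: subtree_size = 1 + 0
  T: subtree_size = 1 + 0
  S: subtree_size = 1 + 0
Total subtree size of _1: 4

Answer: 4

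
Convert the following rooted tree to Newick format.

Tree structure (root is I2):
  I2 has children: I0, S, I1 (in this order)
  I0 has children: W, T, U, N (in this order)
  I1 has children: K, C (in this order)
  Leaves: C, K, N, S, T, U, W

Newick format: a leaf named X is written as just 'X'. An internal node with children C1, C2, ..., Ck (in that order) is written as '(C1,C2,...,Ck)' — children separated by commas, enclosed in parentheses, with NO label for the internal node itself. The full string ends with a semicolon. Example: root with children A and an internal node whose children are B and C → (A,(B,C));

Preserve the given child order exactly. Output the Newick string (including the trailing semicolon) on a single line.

internal I2 with children ['I0', 'S', 'I1']
  internal I0 with children ['W', 'T', 'U', 'N']
    leaf 'W' → 'W'
    leaf 'T' → 'T'
    leaf 'U' → 'U'
    leaf 'N' → 'N'
  → '(W,T,U,N)'
  leaf 'S' → 'S'
  internal I1 with children ['K', 'C']
    leaf 'K' → 'K'
    leaf 'C' → 'C'
  → '(K,C)'
→ '((W,T,U,N),S,(K,C))'
Final: ((W,T,U,N),S,(K,C));

Answer: ((W,T,U,N),S,(K,C));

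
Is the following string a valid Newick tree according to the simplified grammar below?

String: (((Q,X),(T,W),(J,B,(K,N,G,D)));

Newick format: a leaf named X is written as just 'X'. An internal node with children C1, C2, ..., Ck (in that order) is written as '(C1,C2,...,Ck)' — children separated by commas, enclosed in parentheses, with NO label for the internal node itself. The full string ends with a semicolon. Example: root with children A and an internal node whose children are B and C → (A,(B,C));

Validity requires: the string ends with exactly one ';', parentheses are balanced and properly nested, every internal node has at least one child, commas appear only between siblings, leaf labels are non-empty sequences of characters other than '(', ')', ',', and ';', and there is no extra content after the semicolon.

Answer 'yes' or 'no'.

Answer: no

Derivation:
Input: (((Q,X),(T,W),(J,B,(K,N,G,D)));
Paren balance: 6 '(' vs 5 ')' MISMATCH
Ends with single ';': True
Full parse: FAILS (expected , or ) at pos 30)
Valid: False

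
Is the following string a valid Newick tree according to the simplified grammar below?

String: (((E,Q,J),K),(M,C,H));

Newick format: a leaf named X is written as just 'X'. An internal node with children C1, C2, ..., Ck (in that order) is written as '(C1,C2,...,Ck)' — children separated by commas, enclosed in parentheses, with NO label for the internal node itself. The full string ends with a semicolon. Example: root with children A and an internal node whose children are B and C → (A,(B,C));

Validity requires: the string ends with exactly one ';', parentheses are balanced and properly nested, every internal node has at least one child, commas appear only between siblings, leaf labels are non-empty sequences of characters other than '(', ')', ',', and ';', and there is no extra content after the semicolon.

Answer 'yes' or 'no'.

Input: (((E,Q,J),K),(M,C,H));
Paren balance: 4 '(' vs 4 ')' OK
Ends with single ';': True
Full parse: OK
Valid: True

Answer: yes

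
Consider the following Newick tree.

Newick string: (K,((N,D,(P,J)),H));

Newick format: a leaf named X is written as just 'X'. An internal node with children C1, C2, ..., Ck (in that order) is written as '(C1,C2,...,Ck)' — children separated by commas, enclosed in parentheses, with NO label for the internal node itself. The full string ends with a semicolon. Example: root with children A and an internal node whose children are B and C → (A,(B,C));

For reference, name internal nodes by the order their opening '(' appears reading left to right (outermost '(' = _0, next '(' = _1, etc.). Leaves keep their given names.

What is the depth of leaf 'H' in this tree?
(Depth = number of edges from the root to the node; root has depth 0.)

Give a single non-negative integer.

Newick: (K,((N,D,(P,J)),H));
Naming internals by '(' encounter order: outermost '(' = _0, next = _1, ...
Query node: H
Path from root: _0 -> _1 -> H
Depth of H: 2 (number of edges from root)

Answer: 2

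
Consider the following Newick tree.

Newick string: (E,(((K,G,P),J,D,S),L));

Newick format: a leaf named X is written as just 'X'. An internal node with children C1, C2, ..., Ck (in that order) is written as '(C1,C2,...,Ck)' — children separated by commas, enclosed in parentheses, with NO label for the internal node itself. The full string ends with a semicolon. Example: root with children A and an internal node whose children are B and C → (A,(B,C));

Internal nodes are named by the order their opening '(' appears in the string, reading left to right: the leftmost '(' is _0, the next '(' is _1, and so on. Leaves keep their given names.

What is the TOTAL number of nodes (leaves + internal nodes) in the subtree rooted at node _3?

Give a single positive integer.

Answer: 4

Derivation:
Newick: (E,(((K,G,P),J,D,S),L));
Locate _3: it is the '(' at position 5 (the 4th '(' reading left to right).
Query: subtree rooted at _3
_3: subtree_size = 1 + 3
  K: subtree_size = 1 + 0
  G: subtree_size = 1 + 0
  P: subtree_size = 1 + 0
Total subtree size of _3: 4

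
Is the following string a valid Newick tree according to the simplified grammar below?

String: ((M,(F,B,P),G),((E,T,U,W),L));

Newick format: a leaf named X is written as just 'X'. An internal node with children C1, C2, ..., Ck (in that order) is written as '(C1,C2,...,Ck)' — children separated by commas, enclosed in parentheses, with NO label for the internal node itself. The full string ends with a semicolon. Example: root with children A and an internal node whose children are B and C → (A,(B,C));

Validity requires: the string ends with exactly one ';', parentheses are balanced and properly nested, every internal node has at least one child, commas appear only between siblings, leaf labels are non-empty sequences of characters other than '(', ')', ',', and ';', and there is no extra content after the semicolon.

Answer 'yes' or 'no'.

Answer: yes

Derivation:
Input: ((M,(F,B,P),G),((E,T,U,W),L));
Paren balance: 5 '(' vs 5 ')' OK
Ends with single ';': True
Full parse: OK
Valid: True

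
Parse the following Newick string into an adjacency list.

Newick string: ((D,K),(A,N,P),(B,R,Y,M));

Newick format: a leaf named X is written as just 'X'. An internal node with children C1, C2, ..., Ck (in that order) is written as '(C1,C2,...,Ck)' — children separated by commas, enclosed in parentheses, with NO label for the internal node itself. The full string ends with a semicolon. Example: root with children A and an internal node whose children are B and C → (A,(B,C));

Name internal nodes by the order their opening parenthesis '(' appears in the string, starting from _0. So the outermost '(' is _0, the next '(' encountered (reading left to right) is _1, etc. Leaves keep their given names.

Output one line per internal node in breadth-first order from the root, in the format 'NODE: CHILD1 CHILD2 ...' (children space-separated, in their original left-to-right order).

Answer: _0: _1 _2 _3
_1: D K
_2: A N P
_3: B R Y M

Derivation:
Input: ((D,K),(A,N,P),(B,R,Y,M));
Scanning left-to-right, naming '(' by encounter order:
  pos 0: '(' -> open internal node _0 (depth 1)
  pos 1: '(' -> open internal node _1 (depth 2)
  pos 5: ')' -> close internal node _1 (now at depth 1)
  pos 7: '(' -> open internal node _2 (depth 2)
  pos 13: ')' -> close internal node _2 (now at depth 1)
  pos 15: '(' -> open internal node _3 (depth 2)
  pos 23: ')' -> close internal node _3 (now at depth 1)
  pos 24: ')' -> close internal node _0 (now at depth 0)
Total internal nodes: 4
BFS adjacency from root:
  _0: _1 _2 _3
  _1: D K
  _2: A N P
  _3: B R Y M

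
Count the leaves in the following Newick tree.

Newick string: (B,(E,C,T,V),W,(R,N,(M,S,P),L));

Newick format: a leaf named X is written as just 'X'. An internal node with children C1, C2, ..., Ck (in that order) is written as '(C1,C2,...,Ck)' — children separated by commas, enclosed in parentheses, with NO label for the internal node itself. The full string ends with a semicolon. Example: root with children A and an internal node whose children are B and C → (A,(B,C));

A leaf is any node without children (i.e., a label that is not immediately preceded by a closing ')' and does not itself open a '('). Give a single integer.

Answer: 12

Derivation:
Newick: (B,(E,C,T,V),W,(R,N,(M,S,P),L));
Scan left-to-right; a leaf is any maximal label run not followed by '(':
  pos 1: leaf 'B' → count = 1
  pos 4: leaf 'E' → count = 2
  pos 6: leaf 'C' → count = 3
  pos 8: leaf 'T' → count = 4
  pos 10: leaf 'V' → count = 5
  pos 13: leaf 'W' → count = 6
  pos 16: leaf 'R' → count = 7
  pos 18: leaf 'N' → count = 8
  pos 21: leaf 'M' → count = 9
  pos 23: leaf 'S' → count = 10
  pos 25: leaf 'P' → count = 11
  pos 28: leaf 'L' → count = 12
Total leaves: 12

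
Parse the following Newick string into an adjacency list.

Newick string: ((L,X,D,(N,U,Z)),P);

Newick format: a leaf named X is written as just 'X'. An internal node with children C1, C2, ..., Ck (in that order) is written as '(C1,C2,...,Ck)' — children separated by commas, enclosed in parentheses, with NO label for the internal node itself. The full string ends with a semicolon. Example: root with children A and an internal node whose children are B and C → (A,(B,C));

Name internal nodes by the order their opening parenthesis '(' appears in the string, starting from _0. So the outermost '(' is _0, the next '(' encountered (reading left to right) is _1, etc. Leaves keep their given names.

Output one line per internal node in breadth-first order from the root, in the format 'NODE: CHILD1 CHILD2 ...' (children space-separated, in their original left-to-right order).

Answer: _0: _1 P
_1: L X D _2
_2: N U Z

Derivation:
Input: ((L,X,D,(N,U,Z)),P);
Scanning left-to-right, naming '(' by encounter order:
  pos 0: '(' -> open internal node _0 (depth 1)
  pos 1: '(' -> open internal node _1 (depth 2)
  pos 8: '(' -> open internal node _2 (depth 3)
  pos 14: ')' -> close internal node _2 (now at depth 2)
  pos 15: ')' -> close internal node _1 (now at depth 1)
  pos 18: ')' -> close internal node _0 (now at depth 0)
Total internal nodes: 3
BFS adjacency from root:
  _0: _1 P
  _1: L X D _2
  _2: N U Z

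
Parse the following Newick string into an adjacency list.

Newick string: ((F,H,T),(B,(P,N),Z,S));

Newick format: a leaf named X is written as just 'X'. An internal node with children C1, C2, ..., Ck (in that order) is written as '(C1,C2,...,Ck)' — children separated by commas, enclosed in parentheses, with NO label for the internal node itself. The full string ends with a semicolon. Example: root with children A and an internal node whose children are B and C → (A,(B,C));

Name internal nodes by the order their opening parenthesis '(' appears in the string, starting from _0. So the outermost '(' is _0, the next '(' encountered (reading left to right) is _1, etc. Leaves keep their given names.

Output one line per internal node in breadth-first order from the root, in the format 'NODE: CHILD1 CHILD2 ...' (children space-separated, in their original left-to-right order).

Input: ((F,H,T),(B,(P,N),Z,S));
Scanning left-to-right, naming '(' by encounter order:
  pos 0: '(' -> open internal node _0 (depth 1)
  pos 1: '(' -> open internal node _1 (depth 2)
  pos 7: ')' -> close internal node _1 (now at depth 1)
  pos 9: '(' -> open internal node _2 (depth 2)
  pos 12: '(' -> open internal node _3 (depth 3)
  pos 16: ')' -> close internal node _3 (now at depth 2)
  pos 21: ')' -> close internal node _2 (now at depth 1)
  pos 22: ')' -> close internal node _0 (now at depth 0)
Total internal nodes: 4
BFS adjacency from root:
  _0: _1 _2
  _1: F H T
  _2: B _3 Z S
  _3: P N

Answer: _0: _1 _2
_1: F H T
_2: B _3 Z S
_3: P N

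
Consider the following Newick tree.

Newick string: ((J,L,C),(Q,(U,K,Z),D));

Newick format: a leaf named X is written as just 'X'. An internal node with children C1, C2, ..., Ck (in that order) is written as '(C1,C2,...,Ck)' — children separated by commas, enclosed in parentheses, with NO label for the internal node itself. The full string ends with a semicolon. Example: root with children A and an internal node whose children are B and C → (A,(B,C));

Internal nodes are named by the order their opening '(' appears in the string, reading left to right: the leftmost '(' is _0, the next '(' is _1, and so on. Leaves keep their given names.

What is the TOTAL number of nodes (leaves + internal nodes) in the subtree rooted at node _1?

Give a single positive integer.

Newick: ((J,L,C),(Q,(U,K,Z),D));
Locate _1: it is the '(' at position 1 (the 2nd '(' reading left to right).
Query: subtree rooted at _1
_1: subtree_size = 1 + 3
  J: subtree_size = 1 + 0
  L: subtree_size = 1 + 0
  C: subtree_size = 1 + 0
Total subtree size of _1: 4

Answer: 4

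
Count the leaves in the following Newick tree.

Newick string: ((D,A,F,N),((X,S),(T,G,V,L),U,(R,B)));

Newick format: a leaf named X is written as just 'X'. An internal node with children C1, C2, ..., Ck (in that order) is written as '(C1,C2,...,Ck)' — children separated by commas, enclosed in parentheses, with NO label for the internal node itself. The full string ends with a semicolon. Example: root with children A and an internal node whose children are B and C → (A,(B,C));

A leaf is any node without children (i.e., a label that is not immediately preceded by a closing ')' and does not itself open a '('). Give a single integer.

Newick: ((D,A,F,N),((X,S),(T,G,V,L),U,(R,B)));
Scan left-to-right; a leaf is any maximal label run not followed by '(':
  pos 2: leaf 'D' → count = 1
  pos 4: leaf 'A' → count = 2
  pos 6: leaf 'F' → count = 3
  pos 8: leaf 'N' → count = 4
  pos 13: leaf 'X' → count = 5
  pos 15: leaf 'S' → count = 6
  pos 19: leaf 'T' → count = 7
  pos 21: leaf 'G' → count = 8
  pos 23: leaf 'V' → count = 9
  pos 25: leaf 'L' → count = 10
  pos 28: leaf 'U' → count = 11
  pos 31: leaf 'R' → count = 12
  pos 33: leaf 'B' → count = 13
Total leaves: 13

Answer: 13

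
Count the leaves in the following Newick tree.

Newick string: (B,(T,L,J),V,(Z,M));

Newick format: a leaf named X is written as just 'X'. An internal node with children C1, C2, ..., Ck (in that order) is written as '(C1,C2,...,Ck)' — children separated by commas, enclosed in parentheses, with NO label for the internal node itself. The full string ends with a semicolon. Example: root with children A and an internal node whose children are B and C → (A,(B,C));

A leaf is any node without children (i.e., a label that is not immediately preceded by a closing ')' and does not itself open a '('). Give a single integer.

Answer: 7

Derivation:
Newick: (B,(T,L,J),V,(Z,M));
Scan left-to-right; a leaf is any maximal label run not followed by '(':
  pos 1: leaf 'B' → count = 1
  pos 4: leaf 'T' → count = 2
  pos 6: leaf 'L' → count = 3
  pos 8: leaf 'J' → count = 4
  pos 11: leaf 'V' → count = 5
  pos 14: leaf 'Z' → count = 6
  pos 16: leaf 'M' → count = 7
Total leaves: 7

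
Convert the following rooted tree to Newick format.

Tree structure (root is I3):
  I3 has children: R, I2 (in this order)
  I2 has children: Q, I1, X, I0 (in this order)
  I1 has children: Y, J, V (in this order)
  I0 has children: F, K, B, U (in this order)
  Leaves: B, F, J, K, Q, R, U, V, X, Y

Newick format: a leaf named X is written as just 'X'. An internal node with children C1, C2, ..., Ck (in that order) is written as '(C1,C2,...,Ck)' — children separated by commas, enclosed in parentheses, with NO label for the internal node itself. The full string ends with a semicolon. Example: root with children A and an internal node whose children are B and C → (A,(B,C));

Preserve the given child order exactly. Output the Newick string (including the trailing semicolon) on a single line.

Answer: (R,(Q,(Y,J,V),X,(F,K,B,U)));

Derivation:
internal I3 with children ['R', 'I2']
  leaf 'R' → 'R'
  internal I2 with children ['Q', 'I1', 'X', 'I0']
    leaf 'Q' → 'Q'
    internal I1 with children ['Y', 'J', 'V']
      leaf 'Y' → 'Y'
      leaf 'J' → 'J'
      leaf 'V' → 'V'
    → '(Y,J,V)'
    leaf 'X' → 'X'
    internal I0 with children ['F', 'K', 'B', 'U']
      leaf 'F' → 'F'
      leaf 'K' → 'K'
      leaf 'B' → 'B'
      leaf 'U' → 'U'
    → '(F,K,B,U)'
  → '(Q,(Y,J,V),X,(F,K,B,U))'
→ '(R,(Q,(Y,J,V),X,(F,K,B,U)))'
Final: (R,(Q,(Y,J,V),X,(F,K,B,U)));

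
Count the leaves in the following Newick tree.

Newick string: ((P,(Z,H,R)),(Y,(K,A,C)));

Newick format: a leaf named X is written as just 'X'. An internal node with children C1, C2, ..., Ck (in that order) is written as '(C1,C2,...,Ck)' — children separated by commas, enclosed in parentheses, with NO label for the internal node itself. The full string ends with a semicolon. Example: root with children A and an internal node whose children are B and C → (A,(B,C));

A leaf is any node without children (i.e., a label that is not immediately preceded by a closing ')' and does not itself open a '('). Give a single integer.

Newick: ((P,(Z,H,R)),(Y,(K,A,C)));
Scan left-to-right; a leaf is any maximal label run not followed by '(':
  pos 2: leaf 'P' → count = 1
  pos 5: leaf 'Z' → count = 2
  pos 7: leaf 'H' → count = 3
  pos 9: leaf 'R' → count = 4
  pos 14: leaf 'Y' → count = 5
  pos 17: leaf 'K' → count = 6
  pos 19: leaf 'A' → count = 7
  pos 21: leaf 'C' → count = 8
Total leaves: 8

Answer: 8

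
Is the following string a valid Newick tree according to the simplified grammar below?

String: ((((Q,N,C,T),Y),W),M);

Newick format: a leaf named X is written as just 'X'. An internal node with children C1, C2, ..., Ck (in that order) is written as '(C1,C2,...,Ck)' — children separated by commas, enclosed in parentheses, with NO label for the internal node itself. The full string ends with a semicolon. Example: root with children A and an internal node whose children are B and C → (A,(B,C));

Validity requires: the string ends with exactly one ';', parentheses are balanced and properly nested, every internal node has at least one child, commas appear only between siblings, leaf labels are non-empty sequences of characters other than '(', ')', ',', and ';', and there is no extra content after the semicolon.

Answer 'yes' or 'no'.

Answer: yes

Derivation:
Input: ((((Q,N,C,T),Y),W),M);
Paren balance: 4 '(' vs 4 ')' OK
Ends with single ';': True
Full parse: OK
Valid: True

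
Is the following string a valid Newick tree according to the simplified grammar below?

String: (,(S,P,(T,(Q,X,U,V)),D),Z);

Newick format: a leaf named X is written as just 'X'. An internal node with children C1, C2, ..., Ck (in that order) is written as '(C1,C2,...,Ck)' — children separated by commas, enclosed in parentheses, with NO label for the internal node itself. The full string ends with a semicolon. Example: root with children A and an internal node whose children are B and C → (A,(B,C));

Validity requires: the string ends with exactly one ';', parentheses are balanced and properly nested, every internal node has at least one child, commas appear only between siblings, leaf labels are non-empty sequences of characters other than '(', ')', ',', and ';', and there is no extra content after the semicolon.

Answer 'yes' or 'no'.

Answer: no

Derivation:
Input: (,(S,P,(T,(Q,X,U,V)),D),Z);
Paren balance: 4 '(' vs 4 ')' OK
Ends with single ';': True
Full parse: FAILS (empty leaf label at pos 1)
Valid: False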